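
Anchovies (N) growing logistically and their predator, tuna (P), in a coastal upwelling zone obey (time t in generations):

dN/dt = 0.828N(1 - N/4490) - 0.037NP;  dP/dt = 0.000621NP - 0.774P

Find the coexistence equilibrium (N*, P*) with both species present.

From dP/dt = 0 with P > 0: 0.000621N* = 0.774, so N* = 1250.
Substitute into dN/dt = 0: 0.828(1 - 1250/4490) = 0.037P*.
The bracket is 0.722, giving P* = 0.598/0.037 = 16.2.

N* ≈ 1250, P* ≈ 16.2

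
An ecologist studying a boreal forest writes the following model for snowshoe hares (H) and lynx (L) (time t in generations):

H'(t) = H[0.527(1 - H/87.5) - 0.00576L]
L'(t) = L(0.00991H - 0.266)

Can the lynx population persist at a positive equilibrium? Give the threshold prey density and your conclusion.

Threshold H = 26.8; K > 26.8, so yes, the predator persists.

The predator equation gives dL/dt > 0 only when H > 0.266/0.00991 = 26.8.
Without the predator, H → K = 87.5. Since 87.5 > 26.8, the predator can invade and persist.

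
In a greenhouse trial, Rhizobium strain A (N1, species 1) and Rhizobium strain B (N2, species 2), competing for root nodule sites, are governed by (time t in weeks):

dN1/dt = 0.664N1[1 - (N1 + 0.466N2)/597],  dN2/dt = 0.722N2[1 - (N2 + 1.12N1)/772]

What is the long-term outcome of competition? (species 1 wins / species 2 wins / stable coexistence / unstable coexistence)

stable coexistence

Compare the nullcline intercepts: K1/α12 = 597/0.466 = 1280 > K2 = 772; K2/α21 = 772/1.12 = 689 > K1 = 597.
Since both inequalities hold, each species can invade when rare, so the interior equilibrium is stable.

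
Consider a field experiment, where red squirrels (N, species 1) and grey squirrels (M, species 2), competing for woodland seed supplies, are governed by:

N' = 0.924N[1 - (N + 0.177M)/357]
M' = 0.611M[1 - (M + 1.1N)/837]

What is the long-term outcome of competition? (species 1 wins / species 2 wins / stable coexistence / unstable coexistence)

Compare the nullcline intercepts: K1/α12 = 357/0.177 = 2020 > K2 = 837; K2/α21 = 837/1.1 = 761 > K1 = 357.
Since both inequalities hold, each species can invade when rare, so the interior equilibrium is stable.

stable coexistence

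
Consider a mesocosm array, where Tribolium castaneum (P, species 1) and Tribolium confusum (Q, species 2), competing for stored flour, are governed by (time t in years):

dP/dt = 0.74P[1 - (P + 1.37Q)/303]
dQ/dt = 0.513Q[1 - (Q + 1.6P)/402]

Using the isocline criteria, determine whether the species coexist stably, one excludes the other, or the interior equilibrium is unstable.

unstable coexistence (outcome depends on initial conditions)

Compare the nullcline intercepts: K1/α12 = 303/1.37 = 221 < K2 = 402; K2/α21 = 402/1.6 = 251 < K1 = 303.
Since both are reversed, neither can invade when rare; the interior point is a saddle.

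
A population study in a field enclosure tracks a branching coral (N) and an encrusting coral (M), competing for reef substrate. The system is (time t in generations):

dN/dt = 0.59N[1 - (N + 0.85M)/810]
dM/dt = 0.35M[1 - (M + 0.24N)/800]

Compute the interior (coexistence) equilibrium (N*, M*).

N* ≈ 163, M* ≈ 761

Setting both brackets to zero gives the nullclines N + 0.85M = 810 and 0.24N + M = 800.
Substituting M = 800 - 0.24N into the first: N(1 - 0.85·0.24) = 810 - 0.85·800.
So N* = 130/0.796 = 163, and then M* = 800 - 0.24·163 = 761.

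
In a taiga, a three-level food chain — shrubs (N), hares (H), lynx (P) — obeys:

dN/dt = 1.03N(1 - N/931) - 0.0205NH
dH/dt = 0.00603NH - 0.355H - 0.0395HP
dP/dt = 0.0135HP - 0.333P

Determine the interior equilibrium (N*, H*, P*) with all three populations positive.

N* ≈ 474, H* ≈ 24.7, P* ≈ 63.4

From dP/dt = 0: 0.0135H* = 0.333, so H* = 24.7.
From dN/dt = 0: 1.03(1 - N*/931) = 0.0205·24.7, giving N* = 931·(1 - 0.491) = 474.
From dH/dt = 0: 0.00603·474 - 0.355 = 0.0395P*, so P* = 2.5/0.0395 = 63.4.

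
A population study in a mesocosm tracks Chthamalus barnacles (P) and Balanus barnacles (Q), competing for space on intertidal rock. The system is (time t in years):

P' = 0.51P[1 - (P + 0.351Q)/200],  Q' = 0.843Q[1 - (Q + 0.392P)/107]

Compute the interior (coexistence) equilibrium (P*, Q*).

P* ≈ 188, Q* ≈ 33.2

Setting both brackets to zero gives the nullclines P + 0.351Q = 200 and 0.392P + Q = 107.
Substituting Q = 107 - 0.392P into the first: P(1 - 0.351·0.392) = 200 - 0.351·107.
So P* = 162/0.862 = 188, and then Q* = 107 - 0.392·188 = 33.2.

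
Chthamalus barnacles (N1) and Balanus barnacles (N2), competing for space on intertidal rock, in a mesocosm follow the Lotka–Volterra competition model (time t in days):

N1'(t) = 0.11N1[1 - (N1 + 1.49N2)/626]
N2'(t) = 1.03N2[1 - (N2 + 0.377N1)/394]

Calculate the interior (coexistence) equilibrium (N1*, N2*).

Setting both brackets to zero gives the nullclines N1 + 1.49N2 = 626 and 0.377N1 + N2 = 394.
Substituting N2 = 394 - 0.377N1 into the first: N1(1 - 1.49·0.377) = 626 - 1.49·394.
So N1* = 38.9/0.438 = 88.8, and then N2* = 394 - 0.377·88.8 = 361.

N1* ≈ 88.8, N2* ≈ 361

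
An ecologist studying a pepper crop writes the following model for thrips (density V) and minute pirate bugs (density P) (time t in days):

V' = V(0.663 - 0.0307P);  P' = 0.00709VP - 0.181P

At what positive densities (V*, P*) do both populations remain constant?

Set dP/dt = 0 with P > 0: 0.00709V - 0.181 = 0, so V* = 0.181/0.00709 = 25.5.
Set dV/dt = 0 with V > 0: 0.663 - 0.0307P = 0, so P* = 0.663/0.0307 = 21.6.

V* ≈ 25.5, P* ≈ 21.6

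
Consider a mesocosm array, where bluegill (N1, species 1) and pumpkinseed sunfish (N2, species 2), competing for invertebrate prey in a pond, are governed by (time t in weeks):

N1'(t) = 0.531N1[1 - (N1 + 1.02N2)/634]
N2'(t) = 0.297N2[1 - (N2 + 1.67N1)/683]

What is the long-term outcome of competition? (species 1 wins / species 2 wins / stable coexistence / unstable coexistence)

Compare the nullcline intercepts: K1/α12 = 634/1.02 = 622 < K2 = 683; K2/α21 = 683/1.67 = 409 < K1 = 634.
Since both are reversed, neither can invade when rare; the interior point is a saddle.

unstable coexistence (outcome depends on initial conditions)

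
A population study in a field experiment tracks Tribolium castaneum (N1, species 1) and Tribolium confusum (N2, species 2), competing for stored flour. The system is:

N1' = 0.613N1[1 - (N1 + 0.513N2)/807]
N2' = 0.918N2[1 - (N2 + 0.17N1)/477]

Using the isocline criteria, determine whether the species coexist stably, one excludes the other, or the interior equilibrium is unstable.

Compare the nullcline intercepts: K1/α12 = 807/0.513 = 1570 > K2 = 477; K2/α21 = 477/0.17 = 2810 > K1 = 807.
Since both inequalities hold, each species can invade when rare, so the interior equilibrium is stable.

stable coexistence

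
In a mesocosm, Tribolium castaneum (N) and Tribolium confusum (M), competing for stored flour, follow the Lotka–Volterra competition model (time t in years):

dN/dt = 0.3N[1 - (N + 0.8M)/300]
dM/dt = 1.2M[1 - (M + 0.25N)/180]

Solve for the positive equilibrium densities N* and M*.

N* ≈ 195, M* ≈ 131

Setting both brackets to zero gives the nullclines N + 0.8M = 300 and 0.25N + M = 180.
Substituting M = 180 - 0.25N into the first: N(1 - 0.8·0.25) = 300 - 0.8·180.
So N* = 156/0.8 = 195, and then M* = 180 - 0.25·195 = 131.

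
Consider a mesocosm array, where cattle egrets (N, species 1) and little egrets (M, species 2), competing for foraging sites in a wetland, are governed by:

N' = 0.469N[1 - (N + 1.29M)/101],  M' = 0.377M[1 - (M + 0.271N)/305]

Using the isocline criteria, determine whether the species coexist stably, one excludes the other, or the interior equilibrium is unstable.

species 2 excludes species 1

Compare the nullcline intercepts: K1/α12 = 101/1.29 = 78.3 < K2 = 305; K2/α21 = 305/0.271 = 1130 > K1 = 101.
Since the inequalities point opposite ways, species 2 can invade but species 1 cannot.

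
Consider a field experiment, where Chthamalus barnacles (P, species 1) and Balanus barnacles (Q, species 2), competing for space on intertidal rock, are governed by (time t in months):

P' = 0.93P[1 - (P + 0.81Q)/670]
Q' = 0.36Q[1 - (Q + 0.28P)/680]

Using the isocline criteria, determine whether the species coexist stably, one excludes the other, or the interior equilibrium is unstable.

Compare the nullcline intercepts: K1/α12 = 670/0.81 = 827 > K2 = 680; K2/α21 = 680/0.28 = 2430 > K1 = 670.
Since both inequalities hold, each species can invade when rare, so the interior equilibrium is stable.

stable coexistence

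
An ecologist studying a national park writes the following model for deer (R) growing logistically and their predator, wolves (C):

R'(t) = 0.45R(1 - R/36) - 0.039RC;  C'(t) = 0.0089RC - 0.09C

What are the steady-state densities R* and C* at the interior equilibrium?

R* ≈ 10.1, C* ≈ 8.3

From dC/dt = 0 with C > 0: 0.0089R* = 0.09, so R* = 10.1.
Substitute into dR/dt = 0: 0.45(1 - 10.1/36) = 0.039C*.
The bracket is 0.719, giving C* = 0.324/0.039 = 8.3.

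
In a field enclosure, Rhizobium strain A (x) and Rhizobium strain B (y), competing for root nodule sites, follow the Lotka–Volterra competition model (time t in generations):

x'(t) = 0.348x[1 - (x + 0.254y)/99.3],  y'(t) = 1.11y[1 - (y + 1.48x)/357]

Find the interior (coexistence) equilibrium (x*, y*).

x* ≈ 13.8, y* ≈ 337

Setting both brackets to zero gives the nullclines x + 0.254y = 99.3 and 1.48x + y = 357.
Substituting y = 357 - 1.48x into the first: x(1 - 0.254·1.48) = 99.3 - 0.254·357.
So x* = 8.62/0.624 = 13.8, and then y* = 357 - 1.48·13.8 = 337.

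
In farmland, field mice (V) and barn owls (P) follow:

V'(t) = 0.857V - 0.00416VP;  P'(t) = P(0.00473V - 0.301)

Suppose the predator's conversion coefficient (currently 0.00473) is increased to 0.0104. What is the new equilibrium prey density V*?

V* ≈ 28.9

At the interior fixed point, setting dP/dt = 0 with P > 0 fixes V* = (predator death rate)/(VP coefficient) — independent of the other coefficients.
With the change, V* = 0.301/0.0104 = 28.9; it falls from 63.6.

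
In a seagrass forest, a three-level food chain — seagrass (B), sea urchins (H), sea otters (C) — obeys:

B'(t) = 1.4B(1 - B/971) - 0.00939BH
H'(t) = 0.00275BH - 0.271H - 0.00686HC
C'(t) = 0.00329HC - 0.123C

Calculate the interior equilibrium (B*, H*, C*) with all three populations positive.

B* ≈ 728, H* ≈ 37.4, C* ≈ 252

From dC/dt = 0: 0.00329H* = 0.123, so H* = 37.4.
From dB/dt = 0: 1.4(1 - B*/971) = 0.00939·37.4, giving B* = 971·(1 - 0.251) = 728.
From dH/dt = 0: 0.00275·728 - 0.271 = 0.00686C*, so C* = 1.73/0.00686 = 252.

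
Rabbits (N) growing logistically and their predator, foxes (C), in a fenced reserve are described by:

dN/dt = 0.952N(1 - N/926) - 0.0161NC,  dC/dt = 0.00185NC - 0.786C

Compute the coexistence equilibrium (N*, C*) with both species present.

From dC/dt = 0 with C > 0: 0.00185N* = 0.786, so N* = 425.
Substitute into dN/dt = 0: 0.952(1 - 425/926) = 0.0161C*.
The bracket is 0.541, giving C* = 0.515/0.0161 = 32.

N* ≈ 425, C* ≈ 32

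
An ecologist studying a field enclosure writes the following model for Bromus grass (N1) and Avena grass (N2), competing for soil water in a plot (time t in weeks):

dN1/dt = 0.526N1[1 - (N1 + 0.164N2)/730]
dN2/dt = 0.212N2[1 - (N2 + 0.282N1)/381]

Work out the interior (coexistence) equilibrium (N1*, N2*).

N1* ≈ 700, N2* ≈ 184

Setting both brackets to zero gives the nullclines N1 + 0.164N2 = 730 and 0.282N1 + N2 = 381.
Substituting N2 = 381 - 0.282N1 into the first: N1(1 - 0.164·0.282) = 730 - 0.164·381.
So N1* = 668/0.954 = 700, and then N2* = 381 - 0.282·700 = 184.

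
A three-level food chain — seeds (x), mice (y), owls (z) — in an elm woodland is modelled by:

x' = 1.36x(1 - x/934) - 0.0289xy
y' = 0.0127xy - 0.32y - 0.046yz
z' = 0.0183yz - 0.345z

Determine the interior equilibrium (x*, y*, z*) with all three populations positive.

x* ≈ 560, y* ≈ 18.9, z* ≈ 148

From dz/dt = 0: 0.0183y* = 0.345, so y* = 18.9.
From dx/dt = 0: 1.36(1 - x*/934) = 0.0289·18.9, giving x* = 934·(1 - 0.401) = 560.
From dy/dt = 0: 0.0127·560 - 0.32 = 0.046z*, so z* = 6.79/0.046 = 148.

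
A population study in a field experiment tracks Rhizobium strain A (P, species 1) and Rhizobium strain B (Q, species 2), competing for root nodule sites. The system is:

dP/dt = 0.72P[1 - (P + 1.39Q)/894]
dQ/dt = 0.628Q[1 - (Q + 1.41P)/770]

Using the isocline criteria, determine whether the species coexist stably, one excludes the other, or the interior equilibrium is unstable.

Compare the nullcline intercepts: K1/α12 = 894/1.39 = 643 < K2 = 770; K2/α21 = 770/1.41 = 546 < K1 = 894.
Since both are reversed, neither can invade when rare; the interior point is a saddle.

unstable coexistence (outcome depends on initial conditions)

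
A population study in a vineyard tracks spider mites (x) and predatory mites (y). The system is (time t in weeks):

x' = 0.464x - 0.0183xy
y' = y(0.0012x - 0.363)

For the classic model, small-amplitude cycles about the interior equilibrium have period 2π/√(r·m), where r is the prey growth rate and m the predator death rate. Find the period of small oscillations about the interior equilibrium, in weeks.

T ≈ 15.3 weeks

Here r = 0.464 and m = 0.363, so r·m = 0.168.
ω = √0.168 = 0.41 per week, hence T = 2π/ω ≈ 15.3 weeks.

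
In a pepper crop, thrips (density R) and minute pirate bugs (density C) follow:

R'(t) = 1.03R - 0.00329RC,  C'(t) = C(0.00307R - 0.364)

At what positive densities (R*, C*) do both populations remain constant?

Set dC/dt = 0 with C > 0: 0.00307R - 0.364 = 0, so R* = 0.364/0.00307 = 119.
Set dR/dt = 0 with R > 0: 1.03 - 0.00329C = 0, so C* = 1.03/0.00329 = 313.

R* ≈ 119, C* ≈ 313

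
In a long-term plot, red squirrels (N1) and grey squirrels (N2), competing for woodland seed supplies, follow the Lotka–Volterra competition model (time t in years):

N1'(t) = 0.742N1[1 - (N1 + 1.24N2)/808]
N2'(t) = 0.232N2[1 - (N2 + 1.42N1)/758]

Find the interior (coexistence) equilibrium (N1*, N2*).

Setting both brackets to zero gives the nullclines N1 + 1.24N2 = 808 and 1.42N1 + N2 = 758.
Substituting N2 = 758 - 1.42N1 into the first: N1(1 - 1.24·1.42) = 808 - 1.24·758.
So N1* = -132/-0.761 = 173, and then N2* = 758 - 1.42·173 = 512.

N1* ≈ 173, N2* ≈ 512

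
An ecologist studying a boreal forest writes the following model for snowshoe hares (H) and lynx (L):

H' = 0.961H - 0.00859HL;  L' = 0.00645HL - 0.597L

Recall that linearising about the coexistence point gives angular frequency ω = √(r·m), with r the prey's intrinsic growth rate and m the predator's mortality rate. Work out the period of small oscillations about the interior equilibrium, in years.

Here r = 0.961 and m = 0.597, so r·m = 0.574.
ω = √0.574 = 0.757 per year, hence T = 2π/ω ≈ 8.3 years.

T ≈ 8.3 years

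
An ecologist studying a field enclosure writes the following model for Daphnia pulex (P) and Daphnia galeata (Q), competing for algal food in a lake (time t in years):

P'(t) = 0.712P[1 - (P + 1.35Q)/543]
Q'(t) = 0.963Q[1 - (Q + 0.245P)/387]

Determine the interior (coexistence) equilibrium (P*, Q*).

Setting both brackets to zero gives the nullclines P + 1.35Q = 543 and 0.245P + Q = 387.
Substituting Q = 387 - 0.245P into the first: P(1 - 1.35·0.245) = 543 - 1.35·387.
So P* = 20.5/0.669 = 30.7, and then Q* = 387 - 0.245·30.7 = 379.

P* ≈ 30.7, Q* ≈ 379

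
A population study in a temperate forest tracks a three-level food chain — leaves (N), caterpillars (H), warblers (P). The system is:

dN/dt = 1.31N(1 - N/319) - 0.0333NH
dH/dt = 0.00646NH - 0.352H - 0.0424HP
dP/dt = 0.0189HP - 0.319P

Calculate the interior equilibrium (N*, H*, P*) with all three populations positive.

From dP/dt = 0: 0.0189H* = 0.319, so H* = 16.9.
From dN/dt = 0: 1.31(1 - N*/319) = 0.0333·16.9, giving N* = 319·(1 - 0.429) = 182.
From dH/dt = 0: 0.00646·182 - 0.352 = 0.0424P*, so P* = 0.825/0.0424 = 19.4.

N* ≈ 182, H* ≈ 16.9, P* ≈ 19.4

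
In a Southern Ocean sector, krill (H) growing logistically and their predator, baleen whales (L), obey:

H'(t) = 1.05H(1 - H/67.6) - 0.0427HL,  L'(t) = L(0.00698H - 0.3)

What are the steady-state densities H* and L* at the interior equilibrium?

From dL/dt = 0 with L > 0: 0.00698H* = 0.3, so H* = 43.
Substitute into dH/dt = 0: 1.05(1 - 43/67.6) = 0.0427L*.
The bracket is 0.364, giving L* = 0.382/0.0427 = 8.96.

H* ≈ 43, L* ≈ 8.96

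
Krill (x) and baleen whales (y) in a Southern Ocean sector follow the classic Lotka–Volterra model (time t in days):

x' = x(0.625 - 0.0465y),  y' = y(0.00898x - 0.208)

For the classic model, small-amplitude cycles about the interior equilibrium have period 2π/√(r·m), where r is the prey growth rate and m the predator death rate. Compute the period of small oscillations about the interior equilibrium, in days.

Here r = 0.625 and m = 0.208, so r·m = 0.13.
ω = √0.13 = 0.361 per day, hence T = 2π/ω ≈ 17.4 days.

T ≈ 17.4 days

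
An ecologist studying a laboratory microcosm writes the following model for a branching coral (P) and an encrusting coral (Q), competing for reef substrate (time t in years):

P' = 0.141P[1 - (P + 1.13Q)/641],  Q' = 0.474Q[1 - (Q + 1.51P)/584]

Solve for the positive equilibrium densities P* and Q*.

Setting both brackets to zero gives the nullclines P + 1.13Q = 641 and 1.51P + Q = 584.
Substituting Q = 584 - 1.51P into the first: P(1 - 1.13·1.51) = 641 - 1.13·584.
So P* = -18.9/-0.706 = 26.8, and then Q* = 584 - 1.51·26.8 = 544.

P* ≈ 26.8, Q* ≈ 544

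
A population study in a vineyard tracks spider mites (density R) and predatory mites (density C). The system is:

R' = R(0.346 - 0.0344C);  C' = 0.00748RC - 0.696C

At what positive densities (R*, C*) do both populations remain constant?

R* ≈ 93, C* ≈ 10.1

Set dC/dt = 0 with C > 0: 0.00748R - 0.696 = 0, so R* = 0.696/0.00748 = 93.
Set dR/dt = 0 with R > 0: 0.346 - 0.0344C = 0, so C* = 0.346/0.0344 = 10.1.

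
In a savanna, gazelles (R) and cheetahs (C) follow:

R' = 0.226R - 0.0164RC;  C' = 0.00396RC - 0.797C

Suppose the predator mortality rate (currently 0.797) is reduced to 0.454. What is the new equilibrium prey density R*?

R* ≈ 115

At the interior fixed point, setting dC/dt = 0 with C > 0 fixes R* = (predator death rate)/(RC coefficient) — independent of the other coefficients.
With the change, R* = 0.454/0.00396 = 115; it falls from 201.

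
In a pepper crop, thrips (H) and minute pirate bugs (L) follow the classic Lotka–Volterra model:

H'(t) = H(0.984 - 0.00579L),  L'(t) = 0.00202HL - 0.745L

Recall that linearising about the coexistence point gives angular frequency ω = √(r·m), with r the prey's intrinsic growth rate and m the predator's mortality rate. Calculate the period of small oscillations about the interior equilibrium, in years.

Here r = 0.984 and m = 0.745, so r·m = 0.733.
ω = √0.733 = 0.856 per year, hence T = 2π/ω ≈ 7.34 years.

T ≈ 7.34 years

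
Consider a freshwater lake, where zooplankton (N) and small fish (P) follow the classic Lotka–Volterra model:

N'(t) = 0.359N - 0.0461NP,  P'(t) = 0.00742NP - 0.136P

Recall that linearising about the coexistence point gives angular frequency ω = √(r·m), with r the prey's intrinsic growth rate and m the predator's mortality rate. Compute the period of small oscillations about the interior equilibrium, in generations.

Here r = 0.359 and m = 0.136, so r·m = 0.0488.
ω = √0.0488 = 0.221 per generation, hence T = 2π/ω ≈ 28.4 generations.

T ≈ 28.4 generations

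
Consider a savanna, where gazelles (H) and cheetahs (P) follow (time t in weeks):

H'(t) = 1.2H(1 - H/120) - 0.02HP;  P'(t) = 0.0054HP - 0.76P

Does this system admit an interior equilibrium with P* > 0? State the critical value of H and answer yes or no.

The predator equation gives dP/dt > 0 only when H > 0.76/0.0054 = 141.
Without the predator, H → K = 120. Since 120 < 141, the predator cannot invade.

Threshold H = 141; K < 141, so no, the predator goes extinct.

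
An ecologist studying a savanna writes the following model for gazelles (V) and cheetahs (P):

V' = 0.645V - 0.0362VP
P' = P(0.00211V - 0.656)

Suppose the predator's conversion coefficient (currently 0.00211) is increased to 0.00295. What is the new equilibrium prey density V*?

V* ≈ 222

At the interior fixed point, setting dP/dt = 0 with P > 0 fixes V* = (predator death rate)/(VP coefficient) — independent of the other coefficients.
With the change, V* = 0.656/0.00295 = 222; it falls from 311.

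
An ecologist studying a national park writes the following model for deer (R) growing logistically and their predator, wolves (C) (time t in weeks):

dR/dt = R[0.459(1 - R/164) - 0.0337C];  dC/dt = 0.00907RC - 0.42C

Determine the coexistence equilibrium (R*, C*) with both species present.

From dC/dt = 0 with C > 0: 0.00907R* = 0.42, so R* = 46.3.
Substitute into dR/dt = 0: 0.459(1 - 46.3/164) = 0.0337C*.
The bracket is 0.718, giving C* = 0.329/0.0337 = 9.77.

R* ≈ 46.3, C* ≈ 9.77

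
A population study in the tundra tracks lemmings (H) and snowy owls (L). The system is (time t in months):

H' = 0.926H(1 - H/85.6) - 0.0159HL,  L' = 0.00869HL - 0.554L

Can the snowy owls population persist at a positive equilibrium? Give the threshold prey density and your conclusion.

Threshold H = 63.8; K > 63.8, so yes, the predator persists.

The predator equation gives dL/dt > 0 only when H > 0.554/0.00869 = 63.8.
Without the predator, H → K = 85.6. Since 85.6 > 63.8, the predator can invade and persist.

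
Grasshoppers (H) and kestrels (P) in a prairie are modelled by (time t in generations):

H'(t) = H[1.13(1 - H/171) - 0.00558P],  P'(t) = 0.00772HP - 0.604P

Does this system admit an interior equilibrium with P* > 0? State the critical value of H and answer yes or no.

Threshold H = 78.2; K > 78.2, so yes, the predator persists.

The predator equation gives dP/dt > 0 only when H > 0.604/0.00772 = 78.2.
Without the predator, H → K = 171. Since 171 > 78.2, the predator can invade and persist.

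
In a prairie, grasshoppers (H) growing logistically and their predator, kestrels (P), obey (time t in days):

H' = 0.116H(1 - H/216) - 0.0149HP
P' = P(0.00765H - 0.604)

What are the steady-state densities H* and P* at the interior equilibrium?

From dP/dt = 0 with P > 0: 0.00765H* = 0.604, so H* = 79.
Substitute into dH/dt = 0: 0.116(1 - 79/216) = 0.0149P*.
The bracket is 0.634, giving P* = 0.0736/0.0149 = 4.94.

H* ≈ 79, P* ≈ 4.94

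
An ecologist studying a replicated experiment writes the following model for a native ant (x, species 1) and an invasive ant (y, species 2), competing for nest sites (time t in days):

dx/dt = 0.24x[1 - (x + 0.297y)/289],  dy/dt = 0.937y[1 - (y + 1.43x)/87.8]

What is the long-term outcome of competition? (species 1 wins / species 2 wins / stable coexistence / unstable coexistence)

Compare the nullcline intercepts: K1/α12 = 289/0.297 = 973 > K2 = 87.8; K2/α21 = 87.8/1.43 = 61.4 < K1 = 289.
Since the inequalities point opposite ways, species 1 can invade but species 2 cannot.

species 1 excludes species 2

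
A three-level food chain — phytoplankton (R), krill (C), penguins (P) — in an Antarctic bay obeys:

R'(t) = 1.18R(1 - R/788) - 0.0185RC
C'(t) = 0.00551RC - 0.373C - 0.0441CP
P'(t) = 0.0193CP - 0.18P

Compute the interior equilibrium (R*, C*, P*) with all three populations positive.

R* ≈ 673, C* ≈ 9.33, P* ≈ 75.6

From dP/dt = 0: 0.0193C* = 0.18, so C* = 9.33.
From dR/dt = 0: 1.18(1 - R*/788) = 0.0185·9.33, giving R* = 788·(1 - 0.146) = 673.
From dC/dt = 0: 0.00551·673 - 0.373 = 0.0441P*, so P* = 3.33/0.0441 = 75.6.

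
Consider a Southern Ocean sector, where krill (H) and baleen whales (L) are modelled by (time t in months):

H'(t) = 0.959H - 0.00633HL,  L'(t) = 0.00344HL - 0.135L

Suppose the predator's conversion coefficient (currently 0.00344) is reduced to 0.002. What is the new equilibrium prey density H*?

H* ≈ 67.5

At the interior fixed point, setting dL/dt = 0 with L > 0 fixes H* = (predator death rate)/(HL coefficient) — independent of the other coefficients.
With the change, H* = 0.135/0.002 = 67.5; it rises from 39.2.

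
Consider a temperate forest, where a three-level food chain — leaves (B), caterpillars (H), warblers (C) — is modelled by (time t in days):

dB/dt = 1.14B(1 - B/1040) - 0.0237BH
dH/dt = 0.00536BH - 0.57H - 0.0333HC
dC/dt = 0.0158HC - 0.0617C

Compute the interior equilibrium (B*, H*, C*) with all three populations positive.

From dC/dt = 0: 0.0158H* = 0.0617, so H* = 3.91.
From dB/dt = 0: 1.14(1 - B*/1040) = 0.0237·3.91, giving B* = 1040·(1 - 0.0812) = 956.
From dH/dt = 0: 0.00536·956 - 0.57 = 0.0333C*, so C* = 4.55/0.0333 = 137.

B* ≈ 956, H* ≈ 3.91, C* ≈ 137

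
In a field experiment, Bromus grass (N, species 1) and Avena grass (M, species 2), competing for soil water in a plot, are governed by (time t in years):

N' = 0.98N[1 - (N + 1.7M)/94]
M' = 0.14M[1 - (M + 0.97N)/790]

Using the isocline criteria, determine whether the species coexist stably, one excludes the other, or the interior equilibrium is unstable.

Compare the nullcline intercepts: K1/α12 = 94/1.7 = 55.3 < K2 = 790; K2/α21 = 790/0.97 = 814 > K1 = 94.
Since the inequalities point opposite ways, species 2 can invade but species 1 cannot.

species 2 excludes species 1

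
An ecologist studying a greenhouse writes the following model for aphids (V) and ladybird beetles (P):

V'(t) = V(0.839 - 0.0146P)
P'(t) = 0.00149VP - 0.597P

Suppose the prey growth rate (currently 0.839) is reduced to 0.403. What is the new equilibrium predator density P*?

At the interior fixed point, setting dV/dt = 0 with V > 0 fixes P* = (prey growth rate)/(VP coefficient) — independent of the other coefficients.
With the change, P* = 0.403/0.0146 = 27.6; it falls from 57.5.

P* ≈ 27.6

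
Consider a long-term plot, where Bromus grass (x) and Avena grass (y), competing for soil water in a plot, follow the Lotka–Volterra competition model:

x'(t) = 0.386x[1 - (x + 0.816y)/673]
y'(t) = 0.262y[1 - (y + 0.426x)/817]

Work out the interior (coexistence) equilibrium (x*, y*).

x* ≈ 9.7, y* ≈ 813

Setting both brackets to zero gives the nullclines x + 0.816y = 673 and 0.426x + y = 817.
Substituting y = 817 - 0.426x into the first: x(1 - 0.816·0.426) = 673 - 0.816·817.
So x* = 6.33/0.652 = 9.7, and then y* = 817 - 0.426·9.7 = 813.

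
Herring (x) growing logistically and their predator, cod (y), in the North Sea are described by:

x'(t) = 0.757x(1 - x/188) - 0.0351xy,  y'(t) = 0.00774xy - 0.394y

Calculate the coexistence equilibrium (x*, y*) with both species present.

From dy/dt = 0 with y > 0: 0.00774x* = 0.394, so x* = 50.9.
Substitute into dx/dt = 0: 0.757(1 - 50.9/188) = 0.0351y*.
The bracket is 0.729, giving y* = 0.552/0.0351 = 15.7.

x* ≈ 50.9, y* ≈ 15.7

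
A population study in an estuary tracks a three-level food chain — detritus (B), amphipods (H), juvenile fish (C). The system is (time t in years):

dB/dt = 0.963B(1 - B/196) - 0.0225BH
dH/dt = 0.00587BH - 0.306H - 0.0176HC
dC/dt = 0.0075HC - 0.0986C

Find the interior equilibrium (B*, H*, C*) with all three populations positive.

From dC/dt = 0: 0.0075H* = 0.0986, so H* = 13.1.
From dB/dt = 0: 0.963(1 - B*/196) = 0.0225·13.1, giving B* = 196·(1 - 0.307) = 136.
From dH/dt = 0: 0.00587·136 - 0.306 = 0.0176C*, so C* = 0.491/0.0176 = 27.9.

B* ≈ 136, H* ≈ 13.1, C* ≈ 27.9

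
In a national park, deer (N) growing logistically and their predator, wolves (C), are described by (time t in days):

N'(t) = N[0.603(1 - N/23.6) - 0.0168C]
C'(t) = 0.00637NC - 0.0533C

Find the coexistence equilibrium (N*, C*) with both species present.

N* ≈ 8.37, C* ≈ 23.2

From dC/dt = 0 with C > 0: 0.00637N* = 0.0533, so N* = 8.37.
Substitute into dN/dt = 0: 0.603(1 - 8.37/23.6) = 0.0168C*.
The bracket is 0.645, giving C* = 0.389/0.0168 = 23.2.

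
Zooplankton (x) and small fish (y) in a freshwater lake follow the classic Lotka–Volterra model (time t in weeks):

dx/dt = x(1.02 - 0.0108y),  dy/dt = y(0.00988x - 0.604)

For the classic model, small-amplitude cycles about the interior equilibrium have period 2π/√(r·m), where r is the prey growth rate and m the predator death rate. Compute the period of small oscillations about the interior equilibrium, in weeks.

T ≈ 8 weeks

Here r = 1.02 and m = 0.604, so r·m = 0.616.
ω = √0.616 = 0.785 per week, hence T = 2π/ω ≈ 8 weeks.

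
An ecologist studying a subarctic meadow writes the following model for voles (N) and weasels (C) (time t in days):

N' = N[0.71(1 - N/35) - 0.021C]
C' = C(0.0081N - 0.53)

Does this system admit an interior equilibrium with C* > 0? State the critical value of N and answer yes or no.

The predator equation gives dC/dt > 0 only when N > 0.53/0.0081 = 65.4.
Without the predator, N → K = 35. Since 35 < 65.4, the predator cannot invade.

Threshold N = 65.4; K < 65.4, so no, the predator goes extinct.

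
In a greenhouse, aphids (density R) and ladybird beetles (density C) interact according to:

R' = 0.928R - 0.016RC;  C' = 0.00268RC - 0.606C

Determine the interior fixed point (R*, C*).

R* ≈ 226, C* ≈ 58

Set dC/dt = 0 with C > 0: 0.00268R - 0.606 = 0, so R* = 0.606/0.00268 = 226.
Set dR/dt = 0 with R > 0: 0.928 - 0.016C = 0, so C* = 0.928/0.016 = 58.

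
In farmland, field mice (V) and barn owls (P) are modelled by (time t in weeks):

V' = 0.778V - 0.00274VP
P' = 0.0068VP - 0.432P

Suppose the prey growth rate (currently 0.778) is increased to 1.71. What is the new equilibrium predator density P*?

P* ≈ 624

At the interior fixed point, setting dV/dt = 0 with V > 0 fixes P* = (prey growth rate)/(VP coefficient) — independent of the other coefficients.
With the change, P* = 1.71/0.00274 = 624; it rises from 284.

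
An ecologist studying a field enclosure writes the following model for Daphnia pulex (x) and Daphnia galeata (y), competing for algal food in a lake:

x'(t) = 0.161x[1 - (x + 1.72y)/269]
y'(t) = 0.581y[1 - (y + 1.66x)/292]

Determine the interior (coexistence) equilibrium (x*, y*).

Setting both brackets to zero gives the nullclines x + 1.72y = 269 and 1.66x + y = 292.
Substituting y = 292 - 1.66x into the first: x(1 - 1.72·1.66) = 269 - 1.72·292.
So x* = -233/-1.86 = 126, and then y* = 292 - 1.66·126 = 83.3.

x* ≈ 126, y* ≈ 83.3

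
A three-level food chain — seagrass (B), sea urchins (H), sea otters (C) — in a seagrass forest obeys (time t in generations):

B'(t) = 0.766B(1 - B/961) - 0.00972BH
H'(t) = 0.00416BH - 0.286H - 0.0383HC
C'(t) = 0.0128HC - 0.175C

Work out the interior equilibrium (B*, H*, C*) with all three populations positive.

B* ≈ 794, H* ≈ 13.7, C* ≈ 78.8

From dC/dt = 0: 0.0128H* = 0.175, so H* = 13.7.
From dB/dt = 0: 0.766(1 - B*/961) = 0.00972·13.7, giving B* = 961·(1 - 0.173) = 794.
From dH/dt = 0: 0.00416·794 - 0.286 = 0.0383C*, so C* = 3.02/0.0383 = 78.8.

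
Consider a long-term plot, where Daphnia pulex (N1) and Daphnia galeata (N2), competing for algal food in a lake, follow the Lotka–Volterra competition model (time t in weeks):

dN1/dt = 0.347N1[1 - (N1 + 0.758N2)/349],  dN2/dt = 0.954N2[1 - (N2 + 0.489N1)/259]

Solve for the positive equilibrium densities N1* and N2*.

N1* ≈ 243, N2* ≈ 140

Setting both brackets to zero gives the nullclines N1 + 0.758N2 = 349 and 0.489N1 + N2 = 259.
Substituting N2 = 259 - 0.489N1 into the first: N1(1 - 0.758·0.489) = 349 - 0.758·259.
So N1* = 153/0.629 = 243, and then N2* = 259 - 0.489·243 = 140.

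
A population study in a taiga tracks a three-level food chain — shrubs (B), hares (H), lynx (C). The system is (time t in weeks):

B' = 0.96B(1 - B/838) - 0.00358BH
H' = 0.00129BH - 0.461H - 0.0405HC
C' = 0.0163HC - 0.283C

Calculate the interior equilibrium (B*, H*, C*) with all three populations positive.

From dC/dt = 0: 0.0163H* = 0.283, so H* = 17.4.
From dB/dt = 0: 0.96(1 - B*/838) = 0.00358·17.4, giving B* = 838·(1 - 0.0647) = 784.
From dH/dt = 0: 0.00129·784 - 0.461 = 0.0405C*, so C* = 0.55/0.0405 = 13.6.

B* ≈ 784, H* ≈ 17.4, C* ≈ 13.6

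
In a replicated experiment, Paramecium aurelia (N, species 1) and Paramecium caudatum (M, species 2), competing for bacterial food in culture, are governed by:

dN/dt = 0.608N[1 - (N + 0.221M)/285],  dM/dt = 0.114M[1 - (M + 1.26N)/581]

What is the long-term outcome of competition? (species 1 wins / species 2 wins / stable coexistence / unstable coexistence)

Compare the nullcline intercepts: K1/α12 = 285/0.221 = 1290 > K2 = 581; K2/α21 = 581/1.26 = 461 > K1 = 285.
Since both inequalities hold, each species can invade when rare, so the interior equilibrium is stable.

stable coexistence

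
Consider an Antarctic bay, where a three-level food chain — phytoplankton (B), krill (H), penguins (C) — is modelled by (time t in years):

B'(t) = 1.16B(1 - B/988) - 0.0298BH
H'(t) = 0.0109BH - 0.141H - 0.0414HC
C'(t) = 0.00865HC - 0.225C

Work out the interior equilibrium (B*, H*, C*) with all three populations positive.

B* ≈ 328, H* ≈ 26, C* ≈ 82.9

From dC/dt = 0: 0.00865H* = 0.225, so H* = 26.
From dB/dt = 0: 1.16(1 - B*/988) = 0.0298·26, giving B* = 988·(1 - 0.668) = 328.
From dH/dt = 0: 0.0109·328 - 0.141 = 0.0414C*, so C* = 3.43/0.0414 = 82.9.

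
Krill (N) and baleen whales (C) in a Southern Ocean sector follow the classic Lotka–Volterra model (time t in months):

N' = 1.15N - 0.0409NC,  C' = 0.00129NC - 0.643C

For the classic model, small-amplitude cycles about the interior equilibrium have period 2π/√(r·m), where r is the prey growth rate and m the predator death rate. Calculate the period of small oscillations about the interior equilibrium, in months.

Here r = 1.15 and m = 0.643, so r·m = 0.739.
ω = √0.739 = 0.86 per month, hence T = 2π/ω ≈ 7.31 months.

T ≈ 7.31 months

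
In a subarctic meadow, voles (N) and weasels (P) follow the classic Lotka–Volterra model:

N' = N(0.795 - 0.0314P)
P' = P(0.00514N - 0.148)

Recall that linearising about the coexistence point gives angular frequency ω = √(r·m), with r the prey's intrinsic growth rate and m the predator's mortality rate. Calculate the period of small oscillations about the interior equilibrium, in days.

T ≈ 18.3 days

Here r = 0.795 and m = 0.148, so r·m = 0.118.
ω = √0.118 = 0.343 per day, hence T = 2π/ω ≈ 18.3 days.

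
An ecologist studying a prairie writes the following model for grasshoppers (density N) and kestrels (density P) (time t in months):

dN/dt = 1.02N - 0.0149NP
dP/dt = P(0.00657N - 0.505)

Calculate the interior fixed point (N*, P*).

N* ≈ 76.9, P* ≈ 68.5

Set dP/dt = 0 with P > 0: 0.00657N - 0.505 = 0, so N* = 0.505/0.00657 = 76.9.
Set dN/dt = 0 with N > 0: 1.02 - 0.0149P = 0, so P* = 1.02/0.0149 = 68.5.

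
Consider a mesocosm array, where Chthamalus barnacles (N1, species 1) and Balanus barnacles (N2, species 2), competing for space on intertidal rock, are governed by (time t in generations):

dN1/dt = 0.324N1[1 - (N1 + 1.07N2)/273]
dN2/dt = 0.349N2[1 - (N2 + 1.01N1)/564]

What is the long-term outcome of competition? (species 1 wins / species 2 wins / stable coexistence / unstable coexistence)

Compare the nullcline intercepts: K1/α12 = 273/1.07 = 255 < K2 = 564; K2/α21 = 564/1.01 = 558 > K1 = 273.
Since the inequalities point opposite ways, species 2 can invade but species 1 cannot.

species 2 excludes species 1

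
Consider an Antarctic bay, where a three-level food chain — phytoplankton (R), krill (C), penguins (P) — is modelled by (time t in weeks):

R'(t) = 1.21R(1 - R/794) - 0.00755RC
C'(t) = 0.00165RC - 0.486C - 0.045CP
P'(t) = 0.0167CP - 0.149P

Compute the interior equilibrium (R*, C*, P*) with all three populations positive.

From dP/dt = 0: 0.0167C* = 0.149, so C* = 8.92.
From dR/dt = 0: 1.21(1 - R*/794) = 0.00755·8.92, giving R* = 794·(1 - 0.0557) = 750.
From dC/dt = 0: 0.00165·750 - 0.486 = 0.045P*, so P* = 0.751/0.045 = 16.7.

R* ≈ 750, C* ≈ 8.92, P* ≈ 16.7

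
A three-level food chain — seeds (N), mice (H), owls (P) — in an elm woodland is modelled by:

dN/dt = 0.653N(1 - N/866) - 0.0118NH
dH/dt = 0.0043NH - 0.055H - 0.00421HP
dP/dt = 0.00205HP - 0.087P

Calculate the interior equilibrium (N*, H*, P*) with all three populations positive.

From dP/dt = 0: 0.00205H* = 0.087, so H* = 42.4.
From dN/dt = 0: 0.653(1 - N*/866) = 0.0118·42.4, giving N* = 866·(1 - 0.767) = 202.
From dH/dt = 0: 0.0043·202 - 0.055 = 0.00421P*, so P* = 0.813/0.00421 = 193.

N* ≈ 202, H* ≈ 42.4, P* ≈ 193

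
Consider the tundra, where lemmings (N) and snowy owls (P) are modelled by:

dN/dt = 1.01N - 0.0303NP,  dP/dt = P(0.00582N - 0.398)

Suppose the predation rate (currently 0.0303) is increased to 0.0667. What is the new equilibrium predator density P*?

P* ≈ 15.1

At the interior fixed point, setting dN/dt = 0 with N > 0 fixes P* = (prey growth rate)/(NP coefficient) — independent of the other coefficients.
With the change, P* = 1.01/0.0667 = 15.1; it falls from 33.3.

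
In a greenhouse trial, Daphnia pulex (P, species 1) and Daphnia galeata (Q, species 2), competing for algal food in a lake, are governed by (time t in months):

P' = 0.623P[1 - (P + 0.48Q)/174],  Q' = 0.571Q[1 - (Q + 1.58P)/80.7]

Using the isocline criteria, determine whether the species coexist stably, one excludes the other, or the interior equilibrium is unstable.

Compare the nullcline intercepts: K1/α12 = 174/0.48 = 362 > K2 = 80.7; K2/α21 = 80.7/1.58 = 51.1 < K1 = 174.
Since the inequalities point opposite ways, species 1 can invade but species 2 cannot.

species 1 excludes species 2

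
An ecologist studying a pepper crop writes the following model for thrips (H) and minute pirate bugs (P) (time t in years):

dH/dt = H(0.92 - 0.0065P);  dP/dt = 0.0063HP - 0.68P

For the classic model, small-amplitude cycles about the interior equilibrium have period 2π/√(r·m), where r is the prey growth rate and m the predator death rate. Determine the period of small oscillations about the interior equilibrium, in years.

T ≈ 7.94 years

Here r = 0.92 and m = 0.68, so r·m = 0.626.
ω = √0.626 = 0.791 per year, hence T = 2π/ω ≈ 7.94 years.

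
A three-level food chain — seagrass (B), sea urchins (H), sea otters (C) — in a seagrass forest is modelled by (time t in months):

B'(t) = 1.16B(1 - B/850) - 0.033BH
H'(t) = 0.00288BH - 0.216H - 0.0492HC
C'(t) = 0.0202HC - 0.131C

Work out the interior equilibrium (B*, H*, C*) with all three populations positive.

From dC/dt = 0: 0.0202H* = 0.131, so H* = 6.49.
From dB/dt = 0: 1.16(1 - B*/850) = 0.033·6.49, giving B* = 850·(1 - 0.184) = 693.
From dH/dt = 0: 0.00288·693 - 0.216 = 0.0492C*, so C* = 1.78/0.0492 = 36.2.

B* ≈ 693, H* ≈ 6.49, C* ≈ 36.2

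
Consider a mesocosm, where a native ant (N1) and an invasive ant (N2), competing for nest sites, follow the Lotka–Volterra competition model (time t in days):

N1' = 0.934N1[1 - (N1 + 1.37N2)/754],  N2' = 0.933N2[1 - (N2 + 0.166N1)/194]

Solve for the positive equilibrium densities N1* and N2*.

Setting both brackets to zero gives the nullclines N1 + 1.37N2 = 754 and 0.166N1 + N2 = 194.
Substituting N2 = 194 - 0.166N1 into the first: N1(1 - 1.37·0.166) = 754 - 1.37·194.
So N1* = 488/0.773 = 632, and then N2* = 194 - 0.166·632 = 89.1.

N1* ≈ 632, N2* ≈ 89.1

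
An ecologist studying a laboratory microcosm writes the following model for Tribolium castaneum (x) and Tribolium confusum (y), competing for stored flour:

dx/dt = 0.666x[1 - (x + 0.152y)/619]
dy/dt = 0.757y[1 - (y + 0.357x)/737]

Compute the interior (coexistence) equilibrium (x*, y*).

x* ≈ 536, y* ≈ 546

Setting both brackets to zero gives the nullclines x + 0.152y = 619 and 0.357x + y = 737.
Substituting y = 737 - 0.357x into the first: x(1 - 0.152·0.357) = 619 - 0.152·737.
So x* = 507/0.946 = 536, and then y* = 737 - 0.357·536 = 546.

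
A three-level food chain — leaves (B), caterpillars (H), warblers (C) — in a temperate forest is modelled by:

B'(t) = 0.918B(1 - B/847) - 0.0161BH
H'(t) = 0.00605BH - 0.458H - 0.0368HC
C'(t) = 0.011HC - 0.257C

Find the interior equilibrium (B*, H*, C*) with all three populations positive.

B* ≈ 500, H* ≈ 23.4, C* ≈ 69.7

From dC/dt = 0: 0.011H* = 0.257, so H* = 23.4.
From dB/dt = 0: 0.918(1 - B*/847) = 0.0161·23.4, giving B* = 847·(1 - 0.41) = 500.
From dH/dt = 0: 0.00605·500 - 0.458 = 0.0368C*, so C* = 2.57/0.0368 = 69.7.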